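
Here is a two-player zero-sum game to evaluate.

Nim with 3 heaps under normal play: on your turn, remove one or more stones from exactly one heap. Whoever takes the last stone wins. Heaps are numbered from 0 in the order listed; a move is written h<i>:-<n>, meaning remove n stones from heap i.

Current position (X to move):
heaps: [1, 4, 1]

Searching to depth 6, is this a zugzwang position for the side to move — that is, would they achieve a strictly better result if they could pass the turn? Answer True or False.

zugzwang((1,4,1), X) = False

ply 1, X at (1,4,1) | h0:-1=-1→(0,4,1); h1:-1=-1→(1,3,1); h1:-2=-1→(1,2,1); h1:-3=-1→(1,1,1); h1:-4=+1→(1,0,1)*; h2:-1=-1→(1,4,0)
ply 2, O at (1,0,1) | h0:-1=-1→(0,0,1)*; h2:-1=-1→(1,0,0)
ply 3, X at (0,0,1) | h2:-1=+1→(0,0,0)*
ply 4: (0,0,0) is terminal -1 (O); from (1,4,1) depth 6
suppose X passes — search the same position with O to move:
pass> ply 1, O at (1,4,1) | h0:-1=-1→(0,4,1); h1:-1=-1→(1,3,1); h1:-2=-1→(1,2,1); h1:-3=-1→(1,1,1); h1:-4=+1→(1,0,1)*; h2:-1=-1→(1,4,0)
pass> ply 2, X at (1,0,1) | h0:-1=-1→(0,0,1)*; h2:-1=-1→(1,0,0)
pass> ply 3, O at (0,0,1) | h2:-1=+1→(0,0,0)*
pass> ply 4: (0,0,0) is terminal -1 (X); from (1,4,1) depth 6
for X: play +1, pass -1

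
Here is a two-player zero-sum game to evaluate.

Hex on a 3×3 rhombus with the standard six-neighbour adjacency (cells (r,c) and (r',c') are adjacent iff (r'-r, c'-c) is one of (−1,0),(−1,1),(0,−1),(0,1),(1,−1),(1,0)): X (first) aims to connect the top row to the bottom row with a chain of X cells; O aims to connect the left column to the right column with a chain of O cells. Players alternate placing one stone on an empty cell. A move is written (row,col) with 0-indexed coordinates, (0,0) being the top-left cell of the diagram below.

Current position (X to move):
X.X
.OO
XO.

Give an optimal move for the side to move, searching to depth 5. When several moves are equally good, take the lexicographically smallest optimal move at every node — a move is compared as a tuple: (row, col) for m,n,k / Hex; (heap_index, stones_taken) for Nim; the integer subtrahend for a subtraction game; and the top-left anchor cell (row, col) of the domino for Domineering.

X's best at [X.X/.OO/XO.]: (1,0)

[X.X/.OO/XO.] X move#1: (0,1):-1/XXX/.OO/XO., (1,0):+1/X.X/XOO/XO.*, (2,2):-1/X.X/.OO/XOX
[X.X/XOO/XO.] end (terminal -1, O#2); searched X.X/.OO/XO. to 5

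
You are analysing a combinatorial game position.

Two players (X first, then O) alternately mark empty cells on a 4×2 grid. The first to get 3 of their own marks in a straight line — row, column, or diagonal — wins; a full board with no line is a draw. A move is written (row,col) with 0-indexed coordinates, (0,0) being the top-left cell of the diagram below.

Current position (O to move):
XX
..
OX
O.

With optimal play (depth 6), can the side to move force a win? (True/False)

O winning at [XX/../OX/O.]: True

ply 1, O at XX/../OX/O. | (1,0)=+1→XX/O./OX/O.*; (1,1)=+0→XX/.O/OX/O.; (3,1)=-1→XX/../OX/OO
ply 2: XX/O./OX/O. is terminal -1 (X); from XX/../OX/O. depth 6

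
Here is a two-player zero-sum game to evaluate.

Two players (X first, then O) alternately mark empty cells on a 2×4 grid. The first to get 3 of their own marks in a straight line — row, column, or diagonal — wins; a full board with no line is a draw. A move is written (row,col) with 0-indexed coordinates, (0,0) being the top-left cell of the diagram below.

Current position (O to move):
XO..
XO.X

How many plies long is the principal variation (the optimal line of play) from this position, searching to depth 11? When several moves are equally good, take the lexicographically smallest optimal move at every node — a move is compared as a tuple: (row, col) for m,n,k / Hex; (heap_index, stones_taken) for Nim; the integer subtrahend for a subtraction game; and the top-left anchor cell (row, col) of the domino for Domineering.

ply 1, O at XO../XO.X | (0,2)=+0→XOO./XO.X*; (0,3)=+0→XO.O/XO.X; (1,2)=+0→XO../XOOX
ply 2, X at XOO./XO.X | (0,3)=+0→XOOX/XO.X*; (1,2)=-1→XOO./XOXX
ply 3, O at XOOX/XO.X | (1,2)=+0→XOOX/XOOX*
ply 4: XOOX/XOOX is terminal +0 (X); from XO../XO.X depth 11

PV length from [XO../XO.X]: 3 plies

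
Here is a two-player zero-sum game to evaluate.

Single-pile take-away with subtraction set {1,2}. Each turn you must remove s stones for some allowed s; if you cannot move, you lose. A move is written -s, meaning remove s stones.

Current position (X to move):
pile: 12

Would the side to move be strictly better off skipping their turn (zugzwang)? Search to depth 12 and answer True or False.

zugzwang(12, X) = True

ply 1, X at 12 | -1=-1→11*; -2=-1→10
ply 2, O at 11 | -1=-1→10; -2=+1→9*
ply 3, X at 9 | -1=-1→8*; -2=-1→7
ply 4, O at 8 | -1=-1→7; -2=+1→6*
ply 5, X at 6 | -1=-1→5*; -2=-1→4
ply 6, O at 5 | -1=-1→4; -2=+1→3*
ply 7, X at 3 | -1=-1→2*; -2=-1→1
ply 8, O at 2 | -1=-1→1; -2=+1→0*
ply 9: 0 is terminal -1 (X); from 12 depth 12
if X skipped the turn, O would face:
~ ply 1, O at 12 | -1=-1→11*; -2=-1→10
~ ply 2, X at 11 | -1=-1→10; -2=+1→9*
~ ply 3, O at 9 | -1=-1→8*; -2=-1→7
~ ply 4, X at 8 | -1=-1→7; -2=+1→6*
~ ply 5, O at 6 | -1=-1→5*; -2=-1→4
~ ply 6, X at 5 | -1=-1→4; -2=+1→3*
~ ply 7, O at 3 | -1=-1→2*; -2=-1→1
~ ply 8, X at 2 | -1=-1→1; -2=+1→0*
~ ply 9: 0 is terminal -1 (O); from 12 depth 12
compare (X): move=-1 vs pass=+1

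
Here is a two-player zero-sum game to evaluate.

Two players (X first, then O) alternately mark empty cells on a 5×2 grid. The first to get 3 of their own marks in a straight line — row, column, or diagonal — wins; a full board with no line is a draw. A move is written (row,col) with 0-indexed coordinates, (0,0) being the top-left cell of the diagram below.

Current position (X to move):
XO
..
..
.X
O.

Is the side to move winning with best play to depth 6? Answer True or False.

X winning at [XO/../../.X/O.]: True

[XO/../../.X/O.] X move#1: (1,0):+0/XO/X./../.X/O., (1,1):+0/XO/.X/../.X/O., (2,0):+1/XO/../X./.X/O.*, (2,1):+1/XO/../.X/.X/O., (3,0):+0/XO/../../XX/O., (4,1):+0/XO/../../.X/OX
[XO/../X./.X/O.] O move#2: (1,0):-1/XO/O./X./.X/O.*, (1,1):-1/XO/.O/X./.X/O., (2,1):-1/XO/../XO/.X/O., (3,0):-1/XO/../X./OX/O., (4,1):-1/XO/../X./.X/OO
[XO/O./X./.X/O.] X move#3: (1,1):+0/XO/OX/X./.X/O., (2,1):+1/XO/O./XX/.X/O.*, (3,0):+0/XO/O./X./XX/O., (4,1):+0/XO/O./X./.X/OX
[XO/O./XX/.X/O.] O move#4: (1,1):-1/XO/OO/XX/.X/O.*, (3,0):-1/XO/O./XX/OX/O., (4,1):-1/XO/O./XX/.X/OO
[XO/OO/XX/.X/O.] X move#5: (3,0):+0/XO/OO/XX/XX/O., (4,1):+1/XO/OO/XX/.X/OX*
[XO/OO/XX/.X/OX] end (terminal -1, O#6); searched XO/../../.X/O. to 6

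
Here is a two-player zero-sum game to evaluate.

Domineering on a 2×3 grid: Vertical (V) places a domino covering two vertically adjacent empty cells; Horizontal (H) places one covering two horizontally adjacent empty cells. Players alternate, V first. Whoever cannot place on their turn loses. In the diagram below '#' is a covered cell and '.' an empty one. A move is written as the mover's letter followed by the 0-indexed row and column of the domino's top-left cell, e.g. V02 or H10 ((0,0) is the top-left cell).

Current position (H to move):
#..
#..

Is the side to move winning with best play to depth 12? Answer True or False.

ply 1, H at #../#.. | H01=+1→###/#..*; H11=+1→#../###
ply 2: ###/#.. is terminal -1 (V); from #../#.. depth 12

H winning at [#../#..]: True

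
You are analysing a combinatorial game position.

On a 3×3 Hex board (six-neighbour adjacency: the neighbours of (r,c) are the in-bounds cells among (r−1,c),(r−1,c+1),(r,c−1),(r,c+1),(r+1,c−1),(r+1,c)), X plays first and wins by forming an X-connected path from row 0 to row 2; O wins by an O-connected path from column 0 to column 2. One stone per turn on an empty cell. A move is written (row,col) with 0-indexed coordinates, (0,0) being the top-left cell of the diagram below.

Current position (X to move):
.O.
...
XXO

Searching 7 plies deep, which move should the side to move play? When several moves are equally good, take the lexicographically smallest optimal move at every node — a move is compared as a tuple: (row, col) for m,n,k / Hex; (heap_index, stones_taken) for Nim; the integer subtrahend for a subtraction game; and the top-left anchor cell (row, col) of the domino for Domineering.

X's best at [.O./.../XXO]: (0,0)

p1 X@[.O./.../XXO]: (0,0)[XO./.../XXO]+1* (0,2)[.OX/.../XXO]+1 (1,0)[.O./X../XXO]+1 (1,1)[.O./.X./XXO]-1 (1,2)[.O./..X/XXO]-1
p2 O@[XO./.../XXO]: (0,2)[XOO/.../XXO]-1* (1,0)[XO./O../XXO]-1 (1,1)[XO./.O./XXO]-1 (1,2)[XO./..O/XXO]-1
p3 X@[XOO/.../XXO]: (1,0)[XOO/X../XXO]+1* (1,1)[XOO/.X./XXO]-1 (1,2)[XOO/..X/XXO]-1
p4 O@[XOO/X../XXO] terminal -1; root [.O./.../XXO] d7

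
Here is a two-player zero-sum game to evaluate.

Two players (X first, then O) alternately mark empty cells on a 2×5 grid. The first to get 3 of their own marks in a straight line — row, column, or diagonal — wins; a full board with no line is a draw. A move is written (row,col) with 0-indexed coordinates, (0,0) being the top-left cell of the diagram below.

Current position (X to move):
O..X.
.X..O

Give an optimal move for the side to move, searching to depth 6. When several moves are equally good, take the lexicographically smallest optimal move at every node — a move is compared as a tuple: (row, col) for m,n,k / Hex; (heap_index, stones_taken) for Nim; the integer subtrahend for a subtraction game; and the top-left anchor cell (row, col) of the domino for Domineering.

X's best at [O..X./.X..O]: (0,1)

[O..X./.X..O] X move#1: (0,1):+1/OX.X./.X..O*, (0,2):+1/O.XX./.X..O, (0,4):+0/O..XX/.X..O, (1,0):+0/O..X./XX..O, (1,2):+1/O..X./.XX.O, (1,3):+1/O..X./.X.XO
[OX.X./.X..O] O move#2: (0,2):-1/OXOX./.X..O*, (0,4):-1/OX.XO/.X..O, (1,0):-1/OX.X./OX..O, (1,2):-1/OX.X./.XO.O, (1,3):-1/OX.X./.X.OO
[OXOX./.X..O] X move#3: (0,4):+0/OXOXX/.X..O, (1,0):+0/OXOX./XX..O, (1,2):+1/OXOX./.XX.O*, (1,3):+0/OXOX./.X.XO
[OXOX./.XX.O] O move#4: (0,4):-1/OXOXO/.XX.O*, (1,0):-1/OXOX./OXX.O, (1,3):-1/OXOX./.XXOO
[OXOXO/.XX.O] X move#5: (1,0):+1/OXOXO/XXX.O*, (1,3):+1/OXOXO/.XXXO
[OXOXO/XXX.O] end (terminal -1, O#6); searched O..X./.X..O to 6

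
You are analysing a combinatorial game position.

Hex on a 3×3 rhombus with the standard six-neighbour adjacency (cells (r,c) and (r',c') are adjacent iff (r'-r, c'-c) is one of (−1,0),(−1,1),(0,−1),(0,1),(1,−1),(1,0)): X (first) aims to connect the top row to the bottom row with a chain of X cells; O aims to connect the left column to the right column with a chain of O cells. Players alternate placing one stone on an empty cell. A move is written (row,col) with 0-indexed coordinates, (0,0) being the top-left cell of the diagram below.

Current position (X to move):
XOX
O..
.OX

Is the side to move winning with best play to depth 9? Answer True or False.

[XOX/O../.OX] X move#1: (1,1):+1/XOX/OX./.OX*, (1,2):+1/XOX/O.X/.OX, (2,0):+1/XOX/O../XOX
[XOX/OX./.OX] O move#2: (1,2):-1/XOX/OXO/.OX*, (2,0):-1/XOX/OX./OOX
[XOX/OXO/.OX] X move#3: (2,0):+1/XOX/OXO/XOX*
[XOX/OXO/XOX] end (terminal -1, O#4); searched XOX/O../.OX to 9

X winning at [XOX/O../.OX]: True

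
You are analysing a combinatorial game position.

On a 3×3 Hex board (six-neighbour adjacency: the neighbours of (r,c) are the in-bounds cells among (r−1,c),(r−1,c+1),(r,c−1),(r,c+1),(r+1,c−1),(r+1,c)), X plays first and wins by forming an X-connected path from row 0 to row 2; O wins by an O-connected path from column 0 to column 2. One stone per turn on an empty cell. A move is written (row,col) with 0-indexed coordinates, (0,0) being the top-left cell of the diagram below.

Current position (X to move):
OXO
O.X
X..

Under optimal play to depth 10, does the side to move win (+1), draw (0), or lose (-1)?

p1 X@[OXO/O.X/X..]: (1,1)[OXO/OXX/X..]+1* (2,1)[OXO/O.X/XX.]-1 (2,2)[OXO/O.X/X.X]-1
p2 O@[OXO/OXX/X..] terminal -1; root [OXO/O.X/X..] d10

value(OXO/O.X/X.., X) = +1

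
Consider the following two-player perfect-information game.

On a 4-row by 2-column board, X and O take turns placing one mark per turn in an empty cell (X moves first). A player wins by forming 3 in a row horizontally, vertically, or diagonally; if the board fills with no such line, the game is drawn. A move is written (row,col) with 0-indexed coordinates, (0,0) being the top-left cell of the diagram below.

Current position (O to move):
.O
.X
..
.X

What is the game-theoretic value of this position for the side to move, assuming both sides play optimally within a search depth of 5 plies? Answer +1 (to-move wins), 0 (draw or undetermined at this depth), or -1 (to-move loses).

ply 1, O at .O/.X/../.X | (0,0)=-1→OO/.X/../.X; (1,0)=-1→.O/OX/../.X; (2,0)=-1→.O/.X/O./.X; (2,1)=+0→.O/.X/.O/.X*; (3,0)=-1→.O/.X/../OX
ply 2, X at .O/.X/.O/.X | (0,0)=+0→XO/.X/.O/.X*; (1,0)=+0→.O/XX/.O/.X; (2,0)=+0→.O/.X/XO/.X; (3,0)=+0→.O/.X/.O/XX
ply 3, O at XO/.X/.O/.X | (1,0)=+0→XO/OX/.O/.X*; (2,0)=+0→XO/.X/OO/.X; (3,0)=+0→XO/.X/.O/OX
ply 4, X at XO/OX/.O/.X | (2,0)=+0→XO/OX/XO/.X*; (3,0)=+0→XO/OX/.O/XX
ply 5, O at XO/OX/XO/.X | (3,0)=+0→XO/OX/XO/OX*
ply 6: XO/OX/XO/OX is terminal +0 (X); from .O/.X/../.X depth 5

value(.O/.X/../.X, O) = 0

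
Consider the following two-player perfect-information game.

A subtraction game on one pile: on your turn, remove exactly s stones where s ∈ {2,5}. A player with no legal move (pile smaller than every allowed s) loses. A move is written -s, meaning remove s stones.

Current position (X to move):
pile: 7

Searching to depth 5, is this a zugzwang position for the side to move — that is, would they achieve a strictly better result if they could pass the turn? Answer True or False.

zugzwang(7, X) = True

ply 1, X at 7 | -2=-1→5*; -5=-1→2
ply 2, O at 5 | -2=-1→3; -5=+1→0*
ply 3: 0 is terminal -1 (X); from 7 depth 5
pass branch (O moves first from the same position):
  | ply 1, O at 7 | -2=-1→5*; -5=-1→2
  | ply 2, X at 5 | -2=-1→3; -5=+1→0*
  | ply 3: 0 is terminal -1 (O); from 7 depth 5
X moving scores -1; X passing scores +1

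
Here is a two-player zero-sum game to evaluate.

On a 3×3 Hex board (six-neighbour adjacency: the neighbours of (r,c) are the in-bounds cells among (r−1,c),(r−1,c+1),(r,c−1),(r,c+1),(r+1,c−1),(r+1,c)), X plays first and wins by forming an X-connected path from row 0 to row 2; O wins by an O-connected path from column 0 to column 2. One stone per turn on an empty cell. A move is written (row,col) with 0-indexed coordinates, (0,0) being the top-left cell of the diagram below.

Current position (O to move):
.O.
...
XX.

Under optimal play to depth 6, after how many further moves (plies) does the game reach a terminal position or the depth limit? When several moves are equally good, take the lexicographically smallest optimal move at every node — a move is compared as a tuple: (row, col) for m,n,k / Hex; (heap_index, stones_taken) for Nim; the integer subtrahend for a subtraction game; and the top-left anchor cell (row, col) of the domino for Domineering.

p1 O@[.O./.../XX.]: (0,0)[OO./.../XX.]-1 (0,2)[.OO/.../XX.]+1* (1,0)[.O./O../XX.]-1 (1,1)[.O./.O./XX.]+1 (1,2)[.O./..O/XX.]+1 (2,2)[.O./.../XXO]-1
p2 X@[.OO/.../XX.]: (0,0)[XOO/.../XX.]-1* (1,0)[.OO/X../XX.]-1 (1,1)[.OO/.X./XX.]-1 (1,2)[.OO/..X/XX.]-1 (2,2)[.OO/.../XXX]-1
p3 O@[XOO/.../XX.]: (1,0)[XOO/O../XX.]+1* (1,1)[XOO/.O./XX.]-1 (1,2)[XOO/..O/XX.]-1 (2,2)[XOO/.../XXO]-1
p4 X@[XOO/O../XX.] terminal -1; root [.O./.../XX.] d6

PV length from [.O./.../XX.]: 3 plies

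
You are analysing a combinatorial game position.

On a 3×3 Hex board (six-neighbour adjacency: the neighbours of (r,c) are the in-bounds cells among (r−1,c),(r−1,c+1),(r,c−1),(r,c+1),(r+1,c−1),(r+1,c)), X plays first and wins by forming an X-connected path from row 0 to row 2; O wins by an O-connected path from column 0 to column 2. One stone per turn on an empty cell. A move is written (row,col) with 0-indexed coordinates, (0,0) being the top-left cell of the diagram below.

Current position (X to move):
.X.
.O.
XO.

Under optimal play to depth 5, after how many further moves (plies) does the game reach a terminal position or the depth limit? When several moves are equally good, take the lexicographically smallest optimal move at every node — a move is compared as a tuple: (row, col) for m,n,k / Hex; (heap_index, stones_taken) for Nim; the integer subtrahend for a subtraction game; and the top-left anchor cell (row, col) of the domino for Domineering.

p1 X@[.X./.O./XO.]: (0,0)[XX./.O./XO.]-1 (0,2)[.XX/.O./XO.]-1 (1,0)[.X./XO./XO.]+1* (1,2)[.X./.OX/XO.]-1 (2,2)[.X./.O./XOX]-1
p2 O@[.X./XO./XO.] terminal -1; root [.X./.O./XO.] d5

PV length from [.X./.O./XO.]: 1 ply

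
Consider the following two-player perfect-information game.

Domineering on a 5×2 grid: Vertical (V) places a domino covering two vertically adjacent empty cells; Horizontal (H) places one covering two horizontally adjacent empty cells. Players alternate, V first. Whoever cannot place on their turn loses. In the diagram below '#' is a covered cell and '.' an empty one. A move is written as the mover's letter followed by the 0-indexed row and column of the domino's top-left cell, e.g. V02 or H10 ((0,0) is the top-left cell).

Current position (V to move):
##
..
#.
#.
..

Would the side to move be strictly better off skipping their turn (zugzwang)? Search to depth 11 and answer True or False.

[##/../#./#./..] V move#1: V11:-1/##/.#/##/#./..*, V21:-1/##/../##/##/.., V31:-1/##/../#./##/.#
[##/.#/##/#./..] H move#2: H40:+1/##/.#/##/#./##*
[##/.#/##/#./##] end (terminal -1, V#3); searched ##/../#./#./.. to 11
pass branch (H moves first from the same position):
  | [##/../#./#./..] H move#1: H10:-1/##/##/#./#./..*, H40:-1/##/../#./#./##
  | [##/##/#./#./..] V move#2: V21:-1/##/##/##/##/.., V31:+1/##/##/#./##/.#*
  | [##/##/#./##/.#] end (terminal -1, H#3); searched ##/../#./#./.. to 11
V moving scores -1; V passing scores +1

zugzwang(##/../#./#./.., V) = True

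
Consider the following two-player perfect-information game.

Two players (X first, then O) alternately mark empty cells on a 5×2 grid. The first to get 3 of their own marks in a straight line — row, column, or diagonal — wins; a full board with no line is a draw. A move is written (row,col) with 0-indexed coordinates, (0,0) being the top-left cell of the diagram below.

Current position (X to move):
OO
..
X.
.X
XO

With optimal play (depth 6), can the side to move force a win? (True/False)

X winning at [OO/../X./.X/XO]: True

[OO/../X./.X/XO] X move#1: (1,0):+0/OO/X./X./.X/XO, (1,1):+1/OO/.X/X./.X/XO*, (2,1):+1/OO/../XX/.X/XO, (3,0):+1/OO/../X./XX/XO
[OO/.X/X./.X/XO] O move#2: (1,0):-1/OO/OX/X./.X/XO*, (2,1):-1/OO/.X/XO/.X/XO, (3,0):-1/OO/.X/X./OX/XO
[OO/OX/X./.X/XO] X move#3: (2,1):+1/OO/OX/XX/.X/XO*, (3,0):+1/OO/OX/X./XX/XO
[OO/OX/XX/.X/XO] end (terminal -1, O#4); searched OO/../X./.X/XO to 6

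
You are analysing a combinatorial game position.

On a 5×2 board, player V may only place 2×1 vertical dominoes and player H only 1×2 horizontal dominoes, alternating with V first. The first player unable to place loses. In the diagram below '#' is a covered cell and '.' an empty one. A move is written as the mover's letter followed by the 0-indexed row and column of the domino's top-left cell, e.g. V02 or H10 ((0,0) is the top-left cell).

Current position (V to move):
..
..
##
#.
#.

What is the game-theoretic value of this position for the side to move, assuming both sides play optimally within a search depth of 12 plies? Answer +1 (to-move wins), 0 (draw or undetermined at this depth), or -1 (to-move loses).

value(../../##/#./#., V) = +1

ply 1, V at ../../##/#./#. | V00=+1→#./#./##/#./#.*; V01=+1→.#/.#/##/#./#.; V31=-1→../../##/##/##
ply 2: #./#./##/#./#. is terminal -1 (H); from ../../##/#./#. depth 12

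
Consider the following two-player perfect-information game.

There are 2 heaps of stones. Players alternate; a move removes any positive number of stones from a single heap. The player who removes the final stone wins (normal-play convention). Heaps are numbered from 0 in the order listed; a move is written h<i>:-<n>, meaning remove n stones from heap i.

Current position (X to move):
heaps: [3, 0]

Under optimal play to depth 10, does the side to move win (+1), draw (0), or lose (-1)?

value((3,0), X) = +1

ply 1, X at (3,0) | h0:-1=-1→(2,0); h0:-2=-1→(1,0); h0:-3=+1→(0,0)*
ply 2: (0,0) is terminal -1 (O); from (3,0) depth 10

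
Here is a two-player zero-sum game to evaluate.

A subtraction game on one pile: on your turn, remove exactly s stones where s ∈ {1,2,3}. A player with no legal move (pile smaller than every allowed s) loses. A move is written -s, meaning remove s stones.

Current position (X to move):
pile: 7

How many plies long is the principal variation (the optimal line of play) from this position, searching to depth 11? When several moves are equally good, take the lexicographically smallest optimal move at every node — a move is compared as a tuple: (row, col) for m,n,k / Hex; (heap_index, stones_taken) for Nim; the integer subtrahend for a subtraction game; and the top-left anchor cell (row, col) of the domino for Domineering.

PV length from [7]: 3 plies

ply 1, X at 7 | -1=-1→6; -2=-1→5; -3=+1→4*
ply 2, O at 4 | -1=-1→3*; -2=-1→2; -3=-1→1
ply 3, X at 3 | -1=-1→2; -2=-1→1; -3=+1→0*
ply 4: 0 is terminal -1 (O); from 7 depth 11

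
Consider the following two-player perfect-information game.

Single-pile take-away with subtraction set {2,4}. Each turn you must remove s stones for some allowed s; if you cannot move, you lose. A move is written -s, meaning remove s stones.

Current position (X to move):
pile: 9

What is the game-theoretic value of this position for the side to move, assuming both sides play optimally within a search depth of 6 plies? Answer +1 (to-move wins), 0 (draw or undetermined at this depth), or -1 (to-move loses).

[9] X move#1: -2:+1/7*, -4:-1/5
[7] O move#2: -2:-1/5*, -4:-1/3
[5] X move#3: -2:-1/3, -4:+1/1*
[1] end (terminal -1, O#4); searched 9 to 6

value(9, X) = +1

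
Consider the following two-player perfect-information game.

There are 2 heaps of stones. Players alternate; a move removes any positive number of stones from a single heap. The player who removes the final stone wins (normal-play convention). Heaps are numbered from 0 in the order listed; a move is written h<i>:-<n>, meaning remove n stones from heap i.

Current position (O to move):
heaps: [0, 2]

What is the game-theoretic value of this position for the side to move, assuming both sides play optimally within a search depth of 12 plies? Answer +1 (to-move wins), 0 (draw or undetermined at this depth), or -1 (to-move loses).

p1 O@[(0,2)]: h1:-1[(0,1)]-1 h1:-2[(0,0)]+1*
p2 X@[(0,0)] terminal -1; root [(0,2)] d12

value((0,2), O) = +1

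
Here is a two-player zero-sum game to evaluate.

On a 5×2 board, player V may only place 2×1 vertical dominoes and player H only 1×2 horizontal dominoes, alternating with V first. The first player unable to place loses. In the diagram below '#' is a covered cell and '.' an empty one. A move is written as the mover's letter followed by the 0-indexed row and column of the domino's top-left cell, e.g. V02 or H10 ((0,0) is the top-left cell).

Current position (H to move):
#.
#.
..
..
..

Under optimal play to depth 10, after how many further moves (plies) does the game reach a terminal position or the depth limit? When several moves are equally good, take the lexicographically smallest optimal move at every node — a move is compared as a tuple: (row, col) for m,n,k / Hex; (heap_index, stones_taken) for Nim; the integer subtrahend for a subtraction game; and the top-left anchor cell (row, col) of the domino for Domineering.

PV length from [#./#./../../..]: 3 plies

[#./#./../../..] H move#1: H20:-1/#./#./##/../.., H30:+1/#./#./../##/..*, H40:-1/#./#./../../##
[#./#./../##/..] V move#2: V01:-1/##/##/../##/..*, V11:-1/#./##/.#/##/..
[##/##/../##/..] H move#3: H20:+1/##/##/##/##/..*, H40:+1/##/##/../##/##
[##/##/##/##/..] end (terminal -1, V#4); searched #./#./../../.. to 10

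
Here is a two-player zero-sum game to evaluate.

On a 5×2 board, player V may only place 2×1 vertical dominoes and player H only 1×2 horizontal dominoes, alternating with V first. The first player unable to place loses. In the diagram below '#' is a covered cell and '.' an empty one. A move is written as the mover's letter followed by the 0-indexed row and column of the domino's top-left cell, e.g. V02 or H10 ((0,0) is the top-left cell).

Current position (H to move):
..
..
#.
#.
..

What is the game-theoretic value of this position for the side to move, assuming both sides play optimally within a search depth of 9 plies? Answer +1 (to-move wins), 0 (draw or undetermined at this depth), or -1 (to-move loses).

value(../../#./#./.., H) = +1

[../../#./#./..] H move#1: H00:+1/##/../#./#./..*, H10:+1/../##/#./#./.., H40:-1/../../#./#./##
[##/../#./#./..] V move#2: V11:-1/##/.#/##/#./..*, V21:-1/##/../##/##/.., V31:-1/##/../#./##/.#
[##/.#/##/#./..] H move#3: H40:+1/##/.#/##/#./##*
[##/.#/##/#./##] end (terminal -1, V#4); searched ../../#./#./.. to 9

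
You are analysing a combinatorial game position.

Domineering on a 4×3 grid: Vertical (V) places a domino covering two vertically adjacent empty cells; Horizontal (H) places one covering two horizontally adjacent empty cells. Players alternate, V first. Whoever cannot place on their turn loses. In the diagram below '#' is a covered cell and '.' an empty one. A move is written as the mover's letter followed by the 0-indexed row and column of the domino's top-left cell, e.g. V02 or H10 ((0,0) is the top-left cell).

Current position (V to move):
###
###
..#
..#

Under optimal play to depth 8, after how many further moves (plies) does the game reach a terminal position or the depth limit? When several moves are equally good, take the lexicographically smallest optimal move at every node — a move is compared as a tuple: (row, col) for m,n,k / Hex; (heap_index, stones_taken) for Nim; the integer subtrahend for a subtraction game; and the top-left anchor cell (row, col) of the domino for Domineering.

PV length from [###/###/..#/..#]: 1 ply

[###/###/..#/..#] V move#1: V20:+1/###/###/#.#/#.#*, V21:+1/###/###/.##/.##
[###/###/#.#/#.#] end (terminal -1, H#2); searched ###/###/..#/..# to 8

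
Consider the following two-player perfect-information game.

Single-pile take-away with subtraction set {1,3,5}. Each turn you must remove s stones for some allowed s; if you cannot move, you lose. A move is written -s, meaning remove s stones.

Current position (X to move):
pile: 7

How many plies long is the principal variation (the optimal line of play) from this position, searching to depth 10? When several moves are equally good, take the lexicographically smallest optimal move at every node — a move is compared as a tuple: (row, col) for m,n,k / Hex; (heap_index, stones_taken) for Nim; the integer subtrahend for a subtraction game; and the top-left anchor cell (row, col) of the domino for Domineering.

p1 X@[7]: -1[6]+1* -3[4]+1 -5[2]+1
p2 O@[6]: -1[5]-1* -3[3]-1 -5[1]-1
p3 X@[5]: -1[4]+1* -3[2]+1 -5[0]+1
p4 O@[4]: -1[3]-1* -3[1]-1
p5 X@[3]: -1[2]+1* -3[0]+1
p6 O@[2]: -1[1]-1*
p7 X@[1]: -1[0]+1*
p8 O@[0] terminal -1; root [7] d10

PV length from [7]: 7 plies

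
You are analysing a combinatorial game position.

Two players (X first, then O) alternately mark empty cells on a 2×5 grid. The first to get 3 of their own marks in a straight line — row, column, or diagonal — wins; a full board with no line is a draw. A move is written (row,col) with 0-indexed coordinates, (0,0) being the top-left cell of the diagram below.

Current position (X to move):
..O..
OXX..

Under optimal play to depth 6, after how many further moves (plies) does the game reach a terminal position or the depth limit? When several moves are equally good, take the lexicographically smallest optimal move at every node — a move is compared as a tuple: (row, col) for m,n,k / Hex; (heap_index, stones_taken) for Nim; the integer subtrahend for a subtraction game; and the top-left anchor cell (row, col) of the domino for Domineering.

PV length from [..O../OXX..]: 1 ply

[..O../OXX..] X move#1: (0,0):+0/X.O../OXX.., (0,1):+0/.XO../OXX.., (0,3):+0/..OX./OXX.., (0,4):+0/..O.X/OXX.., (1,3):+1/..O../OXXX.*, (1,4):+0/..O../OXX.X
[..O../OXXX.] end (terminal -1, O#2); searched ..O../OXX.. to 6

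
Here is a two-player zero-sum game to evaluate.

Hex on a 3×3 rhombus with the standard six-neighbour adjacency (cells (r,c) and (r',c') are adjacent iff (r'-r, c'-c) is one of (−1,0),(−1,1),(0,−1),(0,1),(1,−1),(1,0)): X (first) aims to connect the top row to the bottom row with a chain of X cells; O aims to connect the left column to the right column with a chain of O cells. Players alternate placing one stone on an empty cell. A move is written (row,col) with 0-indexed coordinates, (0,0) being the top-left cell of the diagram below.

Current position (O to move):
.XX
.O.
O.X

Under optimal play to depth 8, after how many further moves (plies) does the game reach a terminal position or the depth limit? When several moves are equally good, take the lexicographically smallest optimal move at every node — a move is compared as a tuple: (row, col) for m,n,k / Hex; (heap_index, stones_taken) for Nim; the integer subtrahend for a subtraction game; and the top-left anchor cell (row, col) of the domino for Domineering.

p1 O@[.XX/.O./O.X]: (0,0)[OXX/.O./O.X]-1 (1,0)[.XX/OO./O.X]-1 (1,2)[.XX/.OO/O.X]+1* (2,1)[.XX/.O./OOX]-1
p2 X@[.XX/.OO/O.X] terminal -1; root [.XX/.O./O.X] d8

PV length from [.XX/.O./O.X]: 1 ply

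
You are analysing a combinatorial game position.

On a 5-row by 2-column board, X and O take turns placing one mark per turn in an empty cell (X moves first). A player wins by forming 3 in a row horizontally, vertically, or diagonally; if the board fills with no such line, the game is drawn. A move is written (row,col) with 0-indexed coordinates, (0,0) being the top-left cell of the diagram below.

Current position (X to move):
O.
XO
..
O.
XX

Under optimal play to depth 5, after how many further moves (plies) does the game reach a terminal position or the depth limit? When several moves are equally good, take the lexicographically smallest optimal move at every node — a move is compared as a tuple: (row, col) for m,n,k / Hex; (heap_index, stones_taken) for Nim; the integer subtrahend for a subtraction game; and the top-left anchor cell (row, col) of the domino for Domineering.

ply 1, X at O./XO/../O./XX | (0,1)=+0→OX/XO/../O./XX*; (2,0)=-1→O./XO/X./O./XX; (2,1)=+0→O./XO/.X/O./XX; (3,1)=+0→O./XO/../OX/XX
ply 2, O at OX/XO/../O./XX | (2,0)=+0→OX/XO/O./O./XX*; (2,1)=+0→OX/XO/.O/O./XX; (3,1)=+0→OX/XO/../OO/XX
ply 3, X at OX/XO/O./O./XX | (2,1)=+0→OX/XO/OX/O./XX*; (3,1)=+0→OX/XO/O./OX/XX
ply 4, O at OX/XO/OX/O./XX | (3,1)=+0→OX/XO/OX/OO/XX*
ply 5: OX/XO/OX/OO/XX is terminal +0 (X); from O./XO/../O./XX depth 5

PV length from [O./XO/../O./XX]: 4 plies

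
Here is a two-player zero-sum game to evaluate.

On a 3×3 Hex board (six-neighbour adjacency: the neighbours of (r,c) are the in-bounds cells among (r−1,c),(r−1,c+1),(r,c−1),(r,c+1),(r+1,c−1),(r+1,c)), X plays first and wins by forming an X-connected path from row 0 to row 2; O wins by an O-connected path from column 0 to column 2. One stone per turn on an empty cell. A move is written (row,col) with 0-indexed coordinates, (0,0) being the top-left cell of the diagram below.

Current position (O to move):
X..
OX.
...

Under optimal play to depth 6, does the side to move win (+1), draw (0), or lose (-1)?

[X../OX./...] O move#1: (0,1):-1/XO./OX./...*, (0,2):-1/X.O/OX./..., (1,2):-1/X../OXO/..., (2,0):-1/X../OX./O.., (2,1):-1/X../OX./.O., (2,2):-1/X../OX./..O
[XO./OX./...] X move#2: (0,2):+1/XOX/OX./...*, (1,2):-1/XO./OXX/..., (2,0):-1/XO./OX./X.., (2,1):-1/XO./OX./.X., (2,2):-1/XO./OX./..X
[XOX/OX./...] O move#3: (1,2):-1/XOX/OXO/...*, (2,0):-1/XOX/OX./O.., (2,1):-1/XOX/OX./.O., (2,2):-1/XOX/OX./..O
[XOX/OXO/...] X move#4: (2,0):+1/XOX/OXO/X..*, (2,1):+1/XOX/OXO/.X., (2,2):+1/XOX/OXO/..X
[XOX/OXO/X..] end (terminal -1, O#5); searched X../OX./... to 6

value(X../OX./..., O) = -1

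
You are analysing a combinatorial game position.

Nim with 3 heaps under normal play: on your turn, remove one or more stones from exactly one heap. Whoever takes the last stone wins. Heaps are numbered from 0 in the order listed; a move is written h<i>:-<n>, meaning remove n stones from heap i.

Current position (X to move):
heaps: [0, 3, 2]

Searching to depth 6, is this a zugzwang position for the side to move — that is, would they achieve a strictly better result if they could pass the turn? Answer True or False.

[(0,3,2)] X move#1: h1:-1:+1/(0,2,2)*, h1:-2:-1/(0,1,2), h1:-3:-1/(0,0,2), h2:-1:-1/(0,3,1), h2:-2:-1/(0,3,0)
[(0,2,2)] O move#2: h1:-1:-1/(0,1,2)*, h1:-2:-1/(0,0,2), h2:-1:-1/(0,2,1), h2:-2:-1/(0,2,0)
[(0,1,2)] X move#3: h1:-1:-1/(0,0,2), h2:-1:+1/(0,1,1)*, h2:-2:-1/(0,1,0)
[(0,1,1)] O move#4: h1:-1:-1/(0,0,1)*, h2:-1:-1/(0,1,0)
[(0,0,1)] X move#5: h2:-1:+1/(0,0,0)*
[(0,0,0)] end (terminal -1, O#6); searched (0,3,2) to 6
suppose X passes — search the same position with O to move:
pass> [(0,3,2)] O move#1: h1:-1:+1/(0,2,2)*, h1:-2:-1/(0,1,2), h1:-3:-1/(0,0,2), h2:-1:-1/(0,3,1), h2:-2:-1/(0,3,0)
pass> [(0,2,2)] X move#2: h1:-1:-1/(0,1,2)*, h1:-2:-1/(0,0,2), h2:-1:-1/(0,2,1), h2:-2:-1/(0,2,0)
pass> [(0,1,2)] O move#3: h1:-1:-1/(0,0,2), h2:-1:+1/(0,1,1)*, h2:-2:-1/(0,1,0)
pass> [(0,1,1)] X move#4: h1:-1:-1/(0,0,1)*, h2:-1:-1/(0,1,0)
pass> [(0,0,1)] O move#5: h2:-1:+1/(0,0,0)*
pass> [(0,0,0)] end (terminal -1, X#6); searched (0,3,2) to 6
for X: play +1, pass -1

zugzwang((0,3,2), X) = False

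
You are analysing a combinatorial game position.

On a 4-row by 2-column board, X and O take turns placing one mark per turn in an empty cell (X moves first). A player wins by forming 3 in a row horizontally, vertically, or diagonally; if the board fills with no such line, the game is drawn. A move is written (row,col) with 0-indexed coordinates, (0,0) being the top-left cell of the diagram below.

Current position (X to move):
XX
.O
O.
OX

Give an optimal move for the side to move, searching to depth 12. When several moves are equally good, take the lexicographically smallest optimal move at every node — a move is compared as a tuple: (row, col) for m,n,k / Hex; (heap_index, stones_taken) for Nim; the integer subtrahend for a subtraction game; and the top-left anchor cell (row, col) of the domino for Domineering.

ply 1, X at XX/.O/O./OX | (1,0)=+0→XX/XO/O./OX*; (2,1)=-1→XX/.O/OX/OX
ply 2, O at XX/XO/O./OX | (2,1)=+0→XX/XO/OO/OX*
ply 3: XX/XO/OO/OX is terminal +0 (X); from XX/.O/O./OX depth 12

X's best at [XX/.O/O./OX]: (1,0)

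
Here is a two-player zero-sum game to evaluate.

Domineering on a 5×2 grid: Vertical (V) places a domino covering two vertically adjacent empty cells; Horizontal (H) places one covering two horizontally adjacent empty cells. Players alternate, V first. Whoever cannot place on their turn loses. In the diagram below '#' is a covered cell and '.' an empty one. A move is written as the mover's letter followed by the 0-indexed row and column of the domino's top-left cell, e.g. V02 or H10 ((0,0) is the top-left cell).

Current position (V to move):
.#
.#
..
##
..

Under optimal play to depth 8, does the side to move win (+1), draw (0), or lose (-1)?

ply 1, V at .#/.#/../##/.. | V00=-1→##/##/../##/..*; V10=-1→.#/##/#./##/..
ply 2, H at ##/##/../##/.. | H20=+1→##/##/##/##/..*; H40=+1→##/##/../##/##
ply 3: ##/##/##/##/.. is terminal -1 (V); from .#/.#/../##/.. depth 8

value(.#/.#/../##/.., V) = -1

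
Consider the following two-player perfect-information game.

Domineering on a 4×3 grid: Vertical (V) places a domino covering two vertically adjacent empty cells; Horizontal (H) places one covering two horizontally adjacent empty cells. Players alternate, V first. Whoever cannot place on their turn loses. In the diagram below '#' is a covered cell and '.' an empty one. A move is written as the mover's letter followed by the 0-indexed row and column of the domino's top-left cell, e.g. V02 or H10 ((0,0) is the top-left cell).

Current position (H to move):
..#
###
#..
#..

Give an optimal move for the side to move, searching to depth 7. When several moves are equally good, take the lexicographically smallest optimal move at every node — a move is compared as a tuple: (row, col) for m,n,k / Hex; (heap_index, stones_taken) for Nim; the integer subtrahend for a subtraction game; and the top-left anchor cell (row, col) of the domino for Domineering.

H's best at [..#/###/#../#..]: H21

ply 1, H at ..#/###/#../#.. | H00=-1→###/###/#../#..; H21=+1→..#/###/###/#..*; H31=+1→..#/###/#../###
ply 2: ..#/###/###/#.. is terminal -1 (V); from ..#/###/#../#.. depth 7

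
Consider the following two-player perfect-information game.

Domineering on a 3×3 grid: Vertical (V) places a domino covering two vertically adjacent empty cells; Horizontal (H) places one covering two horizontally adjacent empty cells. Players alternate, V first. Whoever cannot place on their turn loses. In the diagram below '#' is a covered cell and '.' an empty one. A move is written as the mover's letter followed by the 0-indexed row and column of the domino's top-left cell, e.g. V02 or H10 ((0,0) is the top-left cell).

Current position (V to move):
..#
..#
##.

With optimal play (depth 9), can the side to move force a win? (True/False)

V winning at [..#/..#/##.]: True

p1 V@[..#/..#/##.]: V00[#.#/#.#/##.]+1* V01[.##/.##/##.]+1
p2 H@[#.#/#.#/##.] terminal -1; root [..#/..#/##.] d9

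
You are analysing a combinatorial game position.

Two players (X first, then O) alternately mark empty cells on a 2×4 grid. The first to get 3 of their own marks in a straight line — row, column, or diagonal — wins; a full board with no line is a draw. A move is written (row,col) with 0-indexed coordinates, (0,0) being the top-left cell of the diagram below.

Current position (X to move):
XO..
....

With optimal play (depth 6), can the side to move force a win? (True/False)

p1 X@[XO../....]: (0,2)[XOX./....]+0* (0,3)[XO.X/....]+0 (1,0)[XO../X...]+0 (1,1)[XO../.X..]+0 (1,2)[XO../..X.]+0 (1,3)[XO../...X]+0
p2 O@[XOX./....]: (0,3)[XOXO/....]+0* (1,0)[XOX./O...]+0 (1,1)[XOX./.O..]+0 (1,2)[XOX./..O.]+0 (1,3)[XOX./...O]+0
p3 X@[XOXO/....]: (1,0)[XOXO/X...]+0* (1,1)[XOXO/.X..]+0 (1,2)[XOXO/..X.]+0 (1,3)[XOXO/...X]+0
p4 O@[XOXO/X...]: (1,1)[XOXO/XO..]+0* (1,2)[XOXO/X.O.]+0 (1,3)[XOXO/X..O]+0
p5 X@[XOXO/XO..]: (1,2)[XOXO/XOX.]+0* (1,3)[XOXO/XO.X]+0
p6 O@[XOXO/XOX.]: (1,3)[XOXO/XOXO]+0*
p7 X@[XOXO/XOXO] terminal +0; root [XO../....] d6

X winning at [XO../....]: False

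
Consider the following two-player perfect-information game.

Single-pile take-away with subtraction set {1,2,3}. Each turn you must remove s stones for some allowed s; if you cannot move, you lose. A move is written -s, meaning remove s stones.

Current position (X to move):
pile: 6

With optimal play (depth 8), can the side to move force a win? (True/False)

X winning at [6]: True

p1 X@[6]: -1[5]-1 -2[4]+1* -3[3]-1
p2 O@[4]: -1[3]-1* -2[2]-1 -3[1]-1
p3 X@[3]: -1[2]-1 -2[1]-1 -3[0]+1*
p4 O@[0] terminal -1; root [6] d8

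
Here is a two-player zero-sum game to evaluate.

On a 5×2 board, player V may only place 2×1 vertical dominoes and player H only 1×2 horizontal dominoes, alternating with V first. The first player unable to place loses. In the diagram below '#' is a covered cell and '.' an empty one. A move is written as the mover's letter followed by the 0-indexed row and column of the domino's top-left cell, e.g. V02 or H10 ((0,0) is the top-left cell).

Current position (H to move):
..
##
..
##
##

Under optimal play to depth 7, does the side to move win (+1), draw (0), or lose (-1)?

ply 1, H at ../##/../##/## | H00=+1→##/##/../##/##*; H20=+1→../##/##/##/##
ply 2: ##/##/../##/## is terminal -1 (V); from ../##/../##/## depth 7

value(../##/../##/##, H) = +1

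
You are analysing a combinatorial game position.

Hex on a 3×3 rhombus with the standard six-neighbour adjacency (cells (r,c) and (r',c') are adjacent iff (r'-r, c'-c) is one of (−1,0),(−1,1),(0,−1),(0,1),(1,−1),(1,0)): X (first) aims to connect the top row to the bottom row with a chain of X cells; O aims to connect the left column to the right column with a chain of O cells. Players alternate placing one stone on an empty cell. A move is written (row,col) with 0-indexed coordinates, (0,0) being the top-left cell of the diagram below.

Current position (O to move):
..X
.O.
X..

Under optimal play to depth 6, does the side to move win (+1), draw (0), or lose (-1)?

value(..X/.O./X.., O) = -1

[..X/.O./X..] O move#1: (0,0):-1/O.X/.O./X..*, (0,1):-1/.OX/.O./X.., (1,0):-1/..X/OO./X.., (1,2):-1/..X/.OO/X.., (2,1):-1/..X/.O./XO., (2,2):-1/..X/.O./X.O
[O.X/.O./X..] X move#2: (0,1):+1/OXX/.O./X..*, (1,0):+1/O.X/XO./X.., (1,2):+1/O.X/.OX/X.., (2,1):-1/O.X/.O./XX., (2,2):-1/O.X/.O./X.X
[OXX/.O./X..] O move#3: (1,0):-1/OXX/OO./X..*, (1,2):-1/OXX/.OO/X.., (2,1):-1/OXX/.O./XO., (2,2):-1/OXX/.O./X.O
[OXX/OO./X..] X move#4: (1,2):+1/OXX/OOX/X..*, (2,1):-1/OXX/OO./XX., (2,2):-1/OXX/OO./X.X
[OXX/OOX/X..] O move#5: (2,1):-1/OXX/OOX/XO.*, (2,2):-1/OXX/OOX/X.O
[OXX/OOX/XO.] X move#6: (2,2):+1/OXX/OOX/XOX*
[OXX/OOX/XOX] end (terminal -1, O#7); searched ..X/.O./X.. to 6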